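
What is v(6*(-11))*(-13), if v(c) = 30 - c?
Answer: -1248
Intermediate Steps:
v(6*(-11))*(-13) = (30 - 6*(-11))*(-13) = (30 - 1*(-66))*(-13) = (30 + 66)*(-13) = 96*(-13) = -1248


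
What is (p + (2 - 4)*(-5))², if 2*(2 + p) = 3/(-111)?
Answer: 349281/5476 ≈ 63.784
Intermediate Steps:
p = -149/74 (p = -2 + (3/(-111))/2 = -2 + (3*(-1/111))/2 = -2 + (½)*(-1/37) = -2 - 1/74 = -149/74 ≈ -2.0135)
(p + (2 - 4)*(-5))² = (-149/74 + (2 - 4)*(-5))² = (-149/74 - 2*(-5))² = (-149/74 + 10)² = (591/74)² = 349281/5476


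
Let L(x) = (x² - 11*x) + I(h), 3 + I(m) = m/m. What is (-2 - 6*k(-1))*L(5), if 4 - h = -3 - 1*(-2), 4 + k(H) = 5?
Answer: 256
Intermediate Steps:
k(H) = 1 (k(H) = -4 + 5 = 1)
h = 5 (h = 4 - (-3 - 1*(-2)) = 4 - (-3 + 2) = 4 - 1*(-1) = 4 + 1 = 5)
I(m) = -2 (I(m) = -3 + m/m = -3 + 1 = -2)
L(x) = -2 + x² - 11*x (L(x) = (x² - 11*x) - 2 = -2 + x² - 11*x)
(-2 - 6*k(-1))*L(5) = (-2 - 6*1)*(-2 + 5² - 11*5) = (-2 - 6)*(-2 + 25 - 55) = -8*(-32) = 256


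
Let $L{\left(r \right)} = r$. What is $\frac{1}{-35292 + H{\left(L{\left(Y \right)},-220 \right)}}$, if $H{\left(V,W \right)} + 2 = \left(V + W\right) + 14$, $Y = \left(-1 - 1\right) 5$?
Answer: $- \frac{1}{35510} \approx -2.8161 \cdot 10^{-5}$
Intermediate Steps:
$Y = -10$ ($Y = \left(-2\right) 5 = -10$)
$H{\left(V,W \right)} = 12 + V + W$ ($H{\left(V,W \right)} = -2 + \left(\left(V + W\right) + 14\right) = -2 + \left(14 + V + W\right) = 12 + V + W$)
$\frac{1}{-35292 + H{\left(L{\left(Y \right)},-220 \right)}} = \frac{1}{-35292 - 218} = \frac{1}{-35510} = - \frac{1}{35510}$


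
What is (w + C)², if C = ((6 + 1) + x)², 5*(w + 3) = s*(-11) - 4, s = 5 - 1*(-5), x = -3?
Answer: 2401/25 ≈ 96.040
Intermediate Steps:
s = 10 (s = 5 + 5 = 10)
w = -129/5 (w = -3 + (10*(-11) - 4)/5 = -3 + (-110 - 4)/5 = -3 + (⅕)*(-114) = -3 - 114/5 = -129/5 ≈ -25.800)
C = 16 (C = ((6 + 1) - 3)² = (7 - 3)² = 4² = 16)
(w + C)² = (-129/5 + 16)² = (-49/5)² = 2401/25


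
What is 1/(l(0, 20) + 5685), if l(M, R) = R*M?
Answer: 1/5685 ≈ 0.00017590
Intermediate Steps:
l(M, R) = M*R
1/(l(0, 20) + 5685) = 1/(0*20 + 5685) = 1/(0 + 5685) = 1/5685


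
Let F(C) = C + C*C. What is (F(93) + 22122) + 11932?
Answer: 42796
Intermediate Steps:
F(C) = C + C**2
(F(93) + 22122) + 11932 = (93*(1 + 93) + 22122) + 11932 = (93*94 + 22122) + 11932 = (8742 + 22122) + 11932 = 30864 + 11932 = 42796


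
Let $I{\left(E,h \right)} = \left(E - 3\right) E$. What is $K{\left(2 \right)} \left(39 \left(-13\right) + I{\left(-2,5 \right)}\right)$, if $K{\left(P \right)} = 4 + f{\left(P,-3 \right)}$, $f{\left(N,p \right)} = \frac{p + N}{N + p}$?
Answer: $-2485$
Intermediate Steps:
$I{\left(E,h \right)} = E \left(-3 + E\right)$ ($I{\left(E,h \right)} = \left(-3 + E\right) E = E \left(-3 + E\right)$)
$f{\left(N,p \right)} = 1$ ($f{\left(N,p \right)} = \frac{N + p}{N + p} = 1$)
$K{\left(P \right)} = 5$ ($K{\left(P \right)} = 4 + 1 = 5$)
$K{\left(2 \right)} \left(39 \left(-13\right) + I{\left(-2,5 \right)}\right) = 5 \left(39 \left(-13\right) - 2 \left(-3 - 2\right)\right) = 5 \left(-507 - -10\right) = 5 \left(-507 + 10\right) = 5 \left(-497\right) = -2485$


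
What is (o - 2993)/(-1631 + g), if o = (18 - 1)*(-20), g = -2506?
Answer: 1111/1379 ≈ 0.80566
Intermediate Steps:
o = -340 (o = 17*(-20) = -340)
(o - 2993)/(-1631 + g) = (-340 - 2993)/(-1631 - 2506) = -3333/(-4137) = -3333*(-1/4137) = 1111/1379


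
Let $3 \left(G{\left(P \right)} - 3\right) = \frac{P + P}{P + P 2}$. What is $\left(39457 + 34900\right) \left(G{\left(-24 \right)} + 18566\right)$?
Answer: $\frac{12426764911}{9} \approx 1.3808 \cdot 10^{9}$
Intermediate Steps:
$G{\left(P \right)} = \frac{29}{9}$ ($G{\left(P \right)} = 3 + \frac{\left(P + P\right) \frac{1}{P + P 2}}{3} = 3 + \frac{2 P \frac{1}{P + 2 P}}{3} = 3 + \frac{2 P \frac{1}{3 P}}{3} = 3 + \frac{1}{3} \cdot \frac{2}{3} = 3 + \frac{2}{9} = \frac{29}{9}$)
$\left(39457 + 34900\right) \left(G{\left(-24 \right)} + 18566\right) = \left(39457 + 34900\right) \left(\frac{29}{9} + 18566\right) = 74357 \cdot \frac{167123}{9} = \frac{12426764911}{9}$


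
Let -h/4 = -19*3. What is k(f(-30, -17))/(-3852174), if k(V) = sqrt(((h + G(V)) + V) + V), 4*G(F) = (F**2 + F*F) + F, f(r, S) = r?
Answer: -sqrt(2442)/7704348 ≈ -6.4141e-6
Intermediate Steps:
G(F) = F**2/2 + F/4 (G(F) = ((F**2 + F*F) + F)/4 = ((F**2 + F**2) + F)/4 = (2*F**2 + F)/4 = (F + 2*F**2)/4 = F**2/2 + F/4)
h = 228 (h = -(-76)*3 = -4*(-57) = 228)
k(V) = sqrt(228 + 2*V + V*(1 + 2*V)/4) (k(V) = sqrt(((228 + V*(1 + 2*V)/4) + V) + V) = sqrt((228 + V + V*(1 + 2*V)/4) + V) = sqrt(228 + 2*V + V*(1 + 2*V)/4))
k(f(-30, -17))/(-3852174) = (sqrt(912 + 2*(-30)**2 + 9*(-30))/2)/(-3852174) = (sqrt(912 + 2*900 - 270)/2)*(-1/3852174) = (sqrt(912 + 1800 - 270)/2)*(-1/3852174) = (sqrt(2442)/2)*(-1/3852174) = -sqrt(2442)/7704348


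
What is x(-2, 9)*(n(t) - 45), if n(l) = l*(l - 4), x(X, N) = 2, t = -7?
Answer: 64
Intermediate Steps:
n(l) = l*(-4 + l)
x(-2, 9)*(n(t) - 45) = 2*(-7*(-4 - 7) - 45) = 2*(-7*(-11) - 45) = 2*(77 - 45) = 2*32 = 64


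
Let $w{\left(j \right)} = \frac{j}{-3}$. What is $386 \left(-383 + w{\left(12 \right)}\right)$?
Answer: $-149382$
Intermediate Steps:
$w{\left(j \right)} = - \frac{j}{3}$ ($w{\left(j \right)} = j \left(- \frac{1}{3}\right) = - \frac{j}{3}$)
$386 \left(-383 + w{\left(12 \right)}\right) = 386 \left(-383 - 4\right) = 386 \left(-387\right) = -149382$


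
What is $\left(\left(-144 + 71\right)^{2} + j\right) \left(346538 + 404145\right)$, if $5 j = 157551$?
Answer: $\frac{138272805868}{5} \approx 2.7655 \cdot 10^{10}$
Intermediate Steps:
$j = \frac{157551}{5}$ ($j = \frac{1}{5} \cdot 157551 = \frac{157551}{5} \approx 31510.0$)
$\left(\left(-144 + 71\right)^{2} + j\right) \left(346538 + 404145\right) = \left(\left(-144 + 71\right)^{2} + \frac{157551}{5}\right) \left(346538 + 404145\right) = \left(\left(-73\right)^{2} + \frac{157551}{5}\right) 750683 = \left(5329 + \frac{157551}{5}\right) 750683 = \frac{184196}{5} \cdot 750683 = \frac{138272805868}{5}$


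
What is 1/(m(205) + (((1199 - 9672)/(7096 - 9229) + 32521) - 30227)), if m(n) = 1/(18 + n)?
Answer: 475659/1093053358 ≈ 0.00043517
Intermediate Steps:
1/(m(205) + (((1199 - 9672)/(7096 - 9229) + 32521) - 30227)) = 1/(1/(18 + 205) + (((1199 - 9672)/(7096 - 9229) + 32521) - 30227)) = 1/(1/223 + ((-8473/(-2133) + 32521) - 30227)) = 1/(1/223 + ((-8473*(-1/2133) + 32521) - 30227)) = 1/(1/223 + ((8473/2133 + 32521) - 30227)) = 1/(1/223 + (69375766/2133 - 30227)) = 1/(1/223 + 4901575/2133) = 1/(1093053358/475659) = 475659/1093053358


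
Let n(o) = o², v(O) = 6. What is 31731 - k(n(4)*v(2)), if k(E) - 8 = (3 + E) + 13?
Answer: 31611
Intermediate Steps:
k(E) = 24 + E (k(E) = 8 + ((3 + E) + 13) = 8 + (16 + E) = 24 + E)
31731 - k(n(4)*v(2)) = 31731 - (24 + 4²*6) = 31731 - (24 + 16*6) = 31731 - (24 + 96) = 31731 - 1*120 = 31731 - 120 = 31611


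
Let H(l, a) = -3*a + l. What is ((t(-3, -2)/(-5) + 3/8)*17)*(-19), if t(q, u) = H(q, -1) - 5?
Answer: -3553/8 ≈ -444.13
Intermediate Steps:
H(l, a) = l - 3*a
t(q, u) = -2 + q (t(q, u) = (q - 3*(-1)) - 5 = (q + 3) - 5 = (3 + q) - 5 = -2 + q)
((t(-3, -2)/(-5) + 3/8)*17)*(-19) = (((-2 - 3)/(-5) + 3/8)*17)*(-19) = ((-5*(-1/5) + 3*(1/8))*17)*(-19) = ((1 + 3/8)*17)*(-19) = ((11/8)*17)*(-19) = (187/8)*(-19) = -3553/8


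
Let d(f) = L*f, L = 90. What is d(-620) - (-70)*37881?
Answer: 2595870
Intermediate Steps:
d(f) = 90*f
d(-620) - (-70)*37881 = 90*(-620) - (-70)*37881 = -55800 - 1*(-2651670) = -55800 + 2651670 = 2595870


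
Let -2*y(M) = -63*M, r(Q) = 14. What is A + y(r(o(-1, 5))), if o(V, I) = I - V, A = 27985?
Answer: 28426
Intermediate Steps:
y(M) = 63*M/2 (y(M) = -(-63)*M/2 = 63*M/2)
A + y(r(o(-1, 5))) = 27985 + (63/2)*14 = 27985 + 441 = 28426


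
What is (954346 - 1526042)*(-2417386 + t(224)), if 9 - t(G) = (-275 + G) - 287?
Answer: 1381811528144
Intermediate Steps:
t(G) = 571 - G (t(G) = 9 - ((-275 + G) - 287) = 9 - (-562 + G) = 9 + (562 - G) = 571 - G)
(954346 - 1526042)*(-2417386 + t(224)) = (954346 - 1526042)*(-2417386 + (571 - 1*224)) = -571696*(-2417386 + (571 - 224)) = -571696*(-2417386 + 347) = -571696*(-2417039) = 1381811528144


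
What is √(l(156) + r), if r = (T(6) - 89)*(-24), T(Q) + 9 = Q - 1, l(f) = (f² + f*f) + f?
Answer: 2*√12765 ≈ 225.96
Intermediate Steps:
l(f) = f + 2*f² (l(f) = (f² + f²) + f = 2*f² + f = f + 2*f²)
T(Q) = -10 + Q (T(Q) = -9 + (Q - 1) = -9 + (-1 + Q) = -10 + Q)
r = 2232 (r = ((-10 + 6) - 89)*(-24) = (-4 - 89)*(-24) = -93*(-24) = 2232)
√(l(156) + r) = √(156*(1 + 2*156) + 2232) = √(156*(1 + 312) + 2232) = √(156*313 + 2232) = √(48828 + 2232) = √51060 = 2*√12765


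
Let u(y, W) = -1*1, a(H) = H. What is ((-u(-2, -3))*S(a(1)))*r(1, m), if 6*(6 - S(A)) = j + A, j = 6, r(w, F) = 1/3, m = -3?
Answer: 29/18 ≈ 1.6111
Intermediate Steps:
r(w, F) = ⅓
u(y, W) = -1
S(A) = 5 - A/6 (S(A) = 6 - (6 + A)/6 = 6 + (-1 - A/6) = 5 - A/6)
((-u(-2, -3))*S(a(1)))*r(1, m) = ((-1*(-1))*(5 - ⅙*1))*(⅓) = (1*(5 - ⅙))*(⅓) = (1*(29/6))*(⅓) = (29/6)*(⅓) = 29/18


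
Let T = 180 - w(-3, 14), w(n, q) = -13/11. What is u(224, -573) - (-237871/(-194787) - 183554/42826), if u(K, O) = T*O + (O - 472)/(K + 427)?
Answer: -917126237911778/8834174811 ≈ -1.0382e+5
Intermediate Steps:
w(n, q) = -13/11 (w(n, q) = -13*1/11 = -13/11)
T = 1993/11 (T = 180 - 1*(-13/11) = 180 + 13/11 = 1993/11 ≈ 181.18)
u(K, O) = 1993*O/11 + (-472 + O)/(427 + K) (u(K, O) = 1993*O/11 + (O - 472)/(K + 427) = 1993*O/11 + (-472 + O)/(427 + K))
u(224, -573) - (-237871/(-194787) - 183554/42826) = (-5192 + 851022*(-573) + 1993*224*(-573))/(11*(427 + 224)) - (-237871/(-194787) - 183554/42826) = (1/11)*(-5192 - 487635606 - 255805536)/651 - (-237871*(-1/194787) - 183554*1/42826) = (1/11)*(1/651)*(-743446334) - (237871/194787 - 1873/437) = -743446334/7161 - 1*(-11342888/3700953) = -743446334/7161 + 11342888/3700953 = -917126237911778/8834174811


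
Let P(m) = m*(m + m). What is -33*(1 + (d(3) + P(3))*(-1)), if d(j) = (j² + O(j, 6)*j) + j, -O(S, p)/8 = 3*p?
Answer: -13299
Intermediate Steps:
O(S, p) = -24*p
P(m) = 2*m² (P(m) = m*(2*m) = 2*m²)
d(j) = j² - 143*j (d(j) = (j² + (-24*6)*j) + j = (j² - 144*j) + j = j² - 143*j)
-33*(1 + (d(3) + P(3))*(-1)) = -33*(1 + (3*(-143 + 3) + 2*3²)*(-1)) = -33*(1 + (3*(-140) + 2*9)*(-1)) = -33*(1 + (-420 + 18)*(-1)) = -33*(1 - 402*(-1)) = -33*(1 + 402) = -33*403 = -13299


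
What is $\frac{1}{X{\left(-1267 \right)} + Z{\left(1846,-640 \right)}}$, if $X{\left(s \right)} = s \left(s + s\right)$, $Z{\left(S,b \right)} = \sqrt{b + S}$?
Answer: $\frac{1605289}{5153905546439} - \frac{3 \sqrt{134}}{10307811092878} \approx 3.1147 \cdot 10^{-7}$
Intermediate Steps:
$Z{\left(S,b \right)} = \sqrt{S + b}$
$X{\left(s \right)} = 2 s^{2}$ ($X{\left(s \right)} = s 2 s = 2 s^{2}$)
$\frac{1}{X{\left(-1267 \right)} + Z{\left(1846,-640 \right)}} = \frac{1}{2 \left(-1267\right)^{2} + \sqrt{1846 - 640}} = \frac{1}{2 \cdot 1605289 + \sqrt{1206}} = \frac{1}{3210578 + 3 \sqrt{134}}$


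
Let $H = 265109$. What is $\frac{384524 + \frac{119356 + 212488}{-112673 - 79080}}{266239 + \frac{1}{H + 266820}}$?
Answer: $\frac{4902609982385789}{3394513355702637} \approx 1.4443$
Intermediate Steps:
$\frac{384524 + \frac{119356 + 212488}{-112673 - 79080}}{266239 + \frac{1}{H + 266820}} = \frac{384524 + \frac{119356 + 212488}{-112673 - 79080}}{266239 + \frac{1}{265109 + 266820}} = \frac{384524 + \frac{331844}{-191753}}{266239 + \frac{1}{531929}} = \frac{384524 + 331844 \left(- \frac{1}{191753}\right)}{266239 + \frac{1}{531929}} = \frac{384524 - \frac{331844}{191753}}{\frac{141620245032}{531929}} = \frac{73733298728}{191753} \cdot \frac{531929}{141620245032} = \frac{4902609982385789}{3394513355702637}$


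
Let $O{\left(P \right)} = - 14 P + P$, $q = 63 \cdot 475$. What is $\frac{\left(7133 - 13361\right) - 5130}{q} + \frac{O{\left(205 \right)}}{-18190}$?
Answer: $- \frac{2818931}{12096350} \approx -0.23304$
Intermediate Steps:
$q = 29925$
$O{\left(P \right)} = - 13 P$
$\frac{\left(7133 - 13361\right) - 5130}{q} + \frac{O{\left(205 \right)}}{-18190} = \frac{\left(7133 - 13361\right) - 5130}{29925} + \frac{\left(-13\right) 205}{-18190} = \left(-6228 - 5130\right) \frac{1}{29925} - - \frac{533}{3638} = \left(-11358\right) \frac{1}{29925} + \frac{533}{3638} = - \frac{1262}{3325} + \frac{533}{3638} = - \frac{2818931}{12096350}$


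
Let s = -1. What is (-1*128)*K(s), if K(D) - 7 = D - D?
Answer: -896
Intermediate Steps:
K(D) = 7 (K(D) = 7 + (D - D) = 7 + 0 = 7)
(-1*128)*K(s) = -1*128*7 = -128*7 = -896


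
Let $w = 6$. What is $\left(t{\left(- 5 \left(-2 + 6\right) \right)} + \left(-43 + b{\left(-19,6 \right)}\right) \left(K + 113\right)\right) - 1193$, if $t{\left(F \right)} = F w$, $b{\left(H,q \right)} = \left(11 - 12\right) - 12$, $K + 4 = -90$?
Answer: $-2377$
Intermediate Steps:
$K = -94$ ($K = -4 - 90 = -94$)
$b{\left(H,q \right)} = -13$ ($b{\left(H,q \right)} = -1 - 12 = -13$)
$t{\left(F \right)} = 6 F$ ($t{\left(F \right)} = F 6 = 6 F$)
$\left(t{\left(- 5 \left(-2 + 6\right) \right)} + \left(-43 + b{\left(-19,6 \right)}\right) \left(K + 113\right)\right) - 1193 = \left(6 \left(- 5 \left(-2 + 6\right)\right) + \left(-43 - 13\right) \left(-94 + 113\right)\right) - 1193 = \left(6 \left(\left(-5\right) 4\right) - 1064\right) - 1193 = \left(6 \left(-20\right) - 1064\right) - 1193 = \left(-120 - 1064\right) - 1193 = -1184 - 1193 = -2377$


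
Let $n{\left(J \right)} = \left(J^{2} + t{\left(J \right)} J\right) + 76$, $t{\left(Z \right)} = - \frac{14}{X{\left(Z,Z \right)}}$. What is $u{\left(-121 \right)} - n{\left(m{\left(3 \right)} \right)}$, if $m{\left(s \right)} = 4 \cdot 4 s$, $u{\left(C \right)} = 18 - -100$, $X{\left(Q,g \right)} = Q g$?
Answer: $- \frac{54281}{24} \approx -2261.7$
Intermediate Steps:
$u{\left(C \right)} = 118$ ($u{\left(C \right)} = 18 + 100 = 118$)
$t{\left(Z \right)} = - \frac{14}{Z^{2}}$ ($t{\left(Z \right)} = - \frac{14}{Z Z} = - \frac{14}{Z^{2}}$)
$m{\left(s \right)} = 16 s$
$n{\left(J \right)} = 76 + J^{2} - \frac{14}{J}$ ($n{\left(J \right)} = \left(J^{2} + - \frac{14}{J^{2}} J\right) + 76 = \left(J^{2} - \frac{14}{J}\right) + 76 = 76 + J^{2} - \frac{14}{J}$)
$u{\left(-121 \right)} - n{\left(m{\left(3 \right)} \right)} = 118 - \left(76 + \left(16 \cdot 3\right)^{2} - \frac{14}{16 \cdot 3}\right) = 118 - \left(76 + 48^{2} - \frac{14}{48}\right) = 118 - \left(76 + 2304 - \frac{7}{24}\right) = 118 - \frac{57113}{24} = - \frac{54281}{24}$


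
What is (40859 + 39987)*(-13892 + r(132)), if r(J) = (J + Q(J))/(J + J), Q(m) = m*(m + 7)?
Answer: -1117453412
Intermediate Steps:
Q(m) = m*(7 + m)
r(J) = (J + J*(7 + J))/(2*J) (r(J) = (J + J*(7 + J))/(J + J) = (J + J*(7 + J))/((2*J)) = (J + J*(7 + J))*(1/(2*J)) = (J + J*(7 + J))/(2*J))
(40859 + 39987)*(-13892 + r(132)) = (40859 + 39987)*(-13892 + (4 + (1/2)*132)) = 80846*(-13892 + (4 + 66)) = 80846*(-13892 + 70) = 80846*(-13822) = -1117453412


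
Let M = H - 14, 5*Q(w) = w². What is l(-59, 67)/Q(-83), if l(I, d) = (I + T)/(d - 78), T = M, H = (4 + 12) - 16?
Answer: 365/75779 ≈ 0.0048166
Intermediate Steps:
Q(w) = w²/5
H = 0 (H = 16 - 16 = 0)
M = -14 (M = 0 - 14 = -14)
T = -14
l(I, d) = (-14 + I)/(-78 + d) (l(I, d) = (I - 14)/(d - 78) = (-14 + I)/(-78 + d))
l(-59, 67)/Q(-83) = ((-14 - 59)/(-78 + 67))/(((⅕)*(-83)²)) = (-73/(-11))/(((⅕)*6889)) = (-1/11*(-73))/(6889/5) = (73/11)*(5/6889) = 365/75779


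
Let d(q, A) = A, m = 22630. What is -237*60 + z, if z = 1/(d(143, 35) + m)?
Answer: -322296299/22665 ≈ -14220.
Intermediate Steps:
z = 1/22665 (z = 1/(35 + 22630) = 1/22665 ≈ 4.4121e-5)
-237*60 + z = -237*60 + 1/22665 = -14220 + 1/22665 = -322296299/22665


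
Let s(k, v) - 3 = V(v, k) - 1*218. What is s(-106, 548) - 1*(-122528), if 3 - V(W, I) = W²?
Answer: -177988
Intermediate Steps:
V(W, I) = 3 - W²
s(k, v) = -212 - v² (s(k, v) = 3 + ((3 - v²) - 1*218) = 3 + ((3 - v²) - 218) = 3 + (-215 - v²) = -212 - v²)
s(-106, 548) - 1*(-122528) = (-212 - 1*548²) - 1*(-122528) = (-212 - 1*300304) + 122528 = (-212 - 300304) + 122528 = -300516 + 122528 = -177988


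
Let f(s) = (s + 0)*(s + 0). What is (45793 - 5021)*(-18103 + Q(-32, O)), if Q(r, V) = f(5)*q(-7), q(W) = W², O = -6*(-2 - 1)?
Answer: -688149816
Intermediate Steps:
f(s) = s² (f(s) = s*s = s²)
O = 18 (O = -6*(-3) = 18)
Q(r, V) = 1225 (Q(r, V) = 5²*(-7)² = 25*49 = 1225)
(45793 - 5021)*(-18103 + Q(-32, O)) = (45793 - 5021)*(-18103 + 1225) = 40772*(-16878) = -688149816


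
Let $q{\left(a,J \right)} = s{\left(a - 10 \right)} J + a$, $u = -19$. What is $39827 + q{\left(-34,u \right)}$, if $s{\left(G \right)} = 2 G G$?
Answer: $-33775$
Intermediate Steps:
$s{\left(G \right)} = 2 G^{2}$
$q{\left(a,J \right)} = a + 2 J \left(-10 + a\right)^{2}$ ($q{\left(a,J \right)} = 2 \left(a - 10\right)^{2} J + a = 2 \left(-10 + a\right)^{2} J + a = 2 J \left(-10 + a\right)^{2} + a = a + 2 J \left(-10 + a\right)^{2}$)
$39827 + q{\left(-34,u \right)} = 39827 + \left(-34 + 2 \left(-19\right) \left(-10 - 34\right)^{2}\right) = 39827 + \left(-34 + 2 \left(-19\right) \left(-44\right)^{2}\right) = 39827 + \left(-34 + 2 \left(-19\right) 1936\right) = 39827 - 73602 = -33775$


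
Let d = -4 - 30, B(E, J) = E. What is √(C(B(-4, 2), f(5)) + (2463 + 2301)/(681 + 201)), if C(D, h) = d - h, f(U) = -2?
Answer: I*√11730/21 ≈ 5.1574*I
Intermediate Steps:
d = -34
C(D, h) = -34 - h
√(C(B(-4, 2), f(5)) + (2463 + 2301)/(681 + 201)) = √((-34 - 1*(-2)) + (2463 + 2301)/(681 + 201)) = √((-34 + 2) + 4764/882) = √(-32 + 4764*(1/882)) = √(-32 + 794/147) = √(-3910/147) = I*√11730/21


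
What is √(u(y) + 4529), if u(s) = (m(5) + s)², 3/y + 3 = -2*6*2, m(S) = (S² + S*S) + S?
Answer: √610885/9 ≈ 86.844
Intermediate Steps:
m(S) = S + 2*S² (m(S) = (S² + S²) + S = 2*S² + S = S + 2*S²)
y = -⅑ (y = 3/(-3 - 2*6*2) = 3/(-3 - 12*2) = 3/(-3 - 24) = 3/(-27) = 3*(-1/27) = -⅑ ≈ -0.11111)
u(s) = (55 + s)² (u(s) = (5*(1 + 2*5) + s)² = (5*(1 + 10) + s)² = (5*11 + s)² = (55 + s)²)
√(u(y) + 4529) = √((55 - ⅑)² + 4529) = √((494/9)² + 4529) = √(244036/81 + 4529) = √(610885/81) = √610885/9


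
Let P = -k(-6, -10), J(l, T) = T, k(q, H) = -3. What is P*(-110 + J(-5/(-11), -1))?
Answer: -333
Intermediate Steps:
P = 3 (P = -1*(-3) = 3)
P*(-110 + J(-5/(-11), -1)) = 3*(-110 - 1) = 3*(-111) = -333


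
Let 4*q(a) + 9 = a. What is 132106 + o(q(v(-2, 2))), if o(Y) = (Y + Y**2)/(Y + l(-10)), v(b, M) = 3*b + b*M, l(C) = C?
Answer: 31176731/236 ≈ 1.3210e+5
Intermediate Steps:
v(b, M) = 3*b + M*b
q(a) = -9/4 + a/4
o(Y) = (Y + Y**2)/(-10 + Y) (o(Y) = (Y + Y**2)/(Y - 10) = (Y + Y**2)/(-10 + Y))
132106 + o(q(v(-2, 2))) = 132106 + (-9/4 + (-2*(3 + 2))/4)*(1 + (-9/4 + (-2*(3 + 2))/4))/(-10 + (-9/4 + (-2*(3 + 2))/4)) = 132106 + (-9/4 + (-2*5)/4)*(1 + (-9/4 + (-2*5)/4))/(-10 + (-9/4 + (-2*5)/4)) = 132106 + (-9/4 + (1/4)*(-10))*(1 + (-9/4 + (1/4)*(-10)))/(-10 + (-9/4 + (1/4)*(-10))) = 132106 + (-9/4 - 5/2)*(1 + (-9/4 - 5/2))/(-10 + (-9/4 - 5/2)) = 132106 - 19*(1 - 19/4)/(4*(-10 - 19/4)) = 132106 - 19/4*(-15/4)/(-59/4) = 132106 - 19/4*(-4/59)*(-15/4) = 132106 - 285/236 = 31176731/236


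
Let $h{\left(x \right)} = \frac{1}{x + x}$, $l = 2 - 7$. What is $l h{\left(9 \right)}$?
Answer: $- \frac{5}{18} \approx -0.27778$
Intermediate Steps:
$l = -5$
$h{\left(x \right)} = \frac{1}{2 x}$
$l h{\left(9 \right)} = - 5 \frac{1}{2 \cdot 9} = - 5 \cdot \frac{1}{2} \cdot \frac{1}{9} = \left(-5\right) \frac{1}{18} = - \frac{5}{18}$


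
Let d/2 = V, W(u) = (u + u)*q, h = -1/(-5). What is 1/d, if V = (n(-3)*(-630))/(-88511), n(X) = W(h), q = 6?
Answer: 88511/3024 ≈ 29.270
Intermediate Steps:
h = 1/5 (h = -1*(-1/5) = 1/5 ≈ 0.20000)
W(u) = 12*u (W(u) = (u + u)*6 = (2*u)*6 = 12*u)
n(X) = 12/5 (n(X) = 12*(1/5) = 12/5)
V = 1512/88511 (V = ((12/5)*(-630))/(-88511) = -1512*(-1/88511) = 1512/88511 ≈ 0.017083)
d = 3024/88511 (d = 2*(1512/88511) = 3024/88511 ≈ 0.034165)
1/d = 1/(3024/88511) = 88511/3024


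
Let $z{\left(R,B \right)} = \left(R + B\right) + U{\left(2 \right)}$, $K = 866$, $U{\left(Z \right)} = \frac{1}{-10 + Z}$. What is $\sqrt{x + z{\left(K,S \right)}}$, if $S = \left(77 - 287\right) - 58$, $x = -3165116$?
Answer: $\frac{9 i \sqrt{625090}}{4} \approx 1778.9 i$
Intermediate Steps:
$S = -268$ ($S = -210 - 58 = -268$)
$z{\left(R,B \right)} = - \frac{1}{8} + B + R$ ($z{\left(R,B \right)} = \left(R + B\right) + \frac{1}{-10 + 2} = \left(B + R\right) + \frac{1}{-8} = \left(B + R\right) - \frac{1}{8} = - \frac{1}{8} + B + R$)
$\sqrt{x + z{\left(K,S \right)}} = \sqrt{-3165116 - - \frac{4783}{8}} = \sqrt{-3165116 + \frac{4783}{8}} = \sqrt{- \frac{25316145}{8}} = \frac{9 i \sqrt{625090}}{4}$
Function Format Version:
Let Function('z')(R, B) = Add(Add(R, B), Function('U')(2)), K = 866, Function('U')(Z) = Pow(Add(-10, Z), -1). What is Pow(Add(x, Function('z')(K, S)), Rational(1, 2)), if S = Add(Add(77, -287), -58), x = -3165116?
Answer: Mul(Rational(9, 4), I, Pow(625090, Rational(1, 2))) ≈ Mul(1778.9, I)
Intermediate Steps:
S = -268 (S = Add(-210, -58) = -268)
Function('z')(R, B) = Add(Rational(-1, 8), B, R) (Function('z')(R, B) = Add(Add(R, B), Pow(Add(-10, 2), -1)) = Add(Add(B, R), Pow(-8, -1)) = Add(Add(B, R), Rational(-1, 8)) = Add(Rational(-1, 8), B, R))
Pow(Add(x, Function('z')(K, S)), Rational(1, 2)) = Pow(Add(-3165116, Add(Rational(-1, 8), -268, 866)), Rational(1, 2)) = Pow(Add(-3165116, Rational(4783, 8)), Rational(1, 2)) = Pow(Rational(-25316145, 8), Rational(1, 2)) = Mul(Rational(9, 4), I, Pow(625090, Rational(1, 2)))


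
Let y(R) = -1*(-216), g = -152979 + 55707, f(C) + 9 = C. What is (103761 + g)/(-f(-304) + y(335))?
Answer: 6489/529 ≈ 12.267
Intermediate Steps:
f(C) = -9 + C
g = -97272
y(R) = 216
(103761 + g)/(-f(-304) + y(335)) = (103761 - 97272)/(-(-9 - 304) + 216) = 6489/(-1*(-313) + 216) = 6489/(313 + 216) = 6489/529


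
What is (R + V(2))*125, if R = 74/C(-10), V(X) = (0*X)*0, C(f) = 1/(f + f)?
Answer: -185000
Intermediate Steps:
C(f) = 1/(2*f)
V(X) = 0 (V(X) = 0*0 = 0)
R = -1480 (R = 74/(((1/2)/(-10))) = 74/(((1/2)*(-1/10))) = 74/(-1/20) = 74*(-20) = -1480)
(R + V(2))*125 = (-1480 + 0)*125 = -1480*125 = -185000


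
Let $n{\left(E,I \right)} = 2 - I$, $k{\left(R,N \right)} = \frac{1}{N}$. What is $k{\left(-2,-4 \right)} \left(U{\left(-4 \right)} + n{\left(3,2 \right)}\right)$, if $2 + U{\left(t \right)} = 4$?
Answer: $- \frac{1}{2} \approx -0.5$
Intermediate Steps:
$U{\left(t \right)} = 2$ ($U{\left(t \right)} = -2 + 4 = 2$)
$k{\left(-2,-4 \right)} \left(U{\left(-4 \right)} + n{\left(3,2 \right)}\right) = \frac{2 + \left(2 - 2\right)}{-4} = - \frac{2 + \left(2 - 2\right)}{4} = - \frac{2 + 0}{4} = \left(- \frac{1}{4}\right) 2 = - \frac{1}{2}$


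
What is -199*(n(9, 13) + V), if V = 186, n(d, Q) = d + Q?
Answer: -41392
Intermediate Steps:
n(d, Q) = Q + d
-199*(n(9, 13) + V) = -199*((13 + 9) + 186) = -199*(22 + 186) = -199*208 = -41392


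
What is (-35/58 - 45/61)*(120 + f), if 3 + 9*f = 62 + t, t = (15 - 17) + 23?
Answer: -94900/549 ≈ -172.86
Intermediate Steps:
t = 21 (t = -2 + 23 = 21)
f = 80/9 (f = -⅓ + (62 + 21)/9 = -⅓ + (⅑)*83 = -⅓ + 83/9 = 80/9 ≈ 8.8889)
(-35/58 - 45/61)*(120 + f) = (-35/58 - 45/61)*(120 + 80/9) = (-35*1/58 - 45*1/61)*(1160/9) = (-35/58 - 45/61)*(1160/9) = -4745/3538*1160/9 = -94900/549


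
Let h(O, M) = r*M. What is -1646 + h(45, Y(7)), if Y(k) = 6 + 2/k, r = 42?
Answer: -1382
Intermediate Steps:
h(O, M) = 42*M
-1646 + h(45, Y(7)) = -1646 + 42*(6 + 2/7) = -1646 + 42*(44/7) = -1646 + 264 = -1382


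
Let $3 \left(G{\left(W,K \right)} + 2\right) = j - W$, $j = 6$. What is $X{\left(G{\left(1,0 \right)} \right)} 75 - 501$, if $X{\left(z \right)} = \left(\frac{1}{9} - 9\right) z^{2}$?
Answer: $- \frac{15527}{27} \approx -575.07$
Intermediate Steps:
$G{\left(W,K \right)} = - \frac{W}{3}$ ($G{\left(W,K \right)} = -2 + \frac{6 - W}{3} = -2 - \left(-2 + \frac{W}{3}\right) = - \frac{W}{3}$)
$X{\left(z \right)} = - \frac{80 z^{2}}{9}$ ($X{\left(z \right)} = \left(\frac{1}{9} - 9\right) z^{2} = - \frac{80 z^{2}}{9}$)
$X{\left(G{\left(1,0 \right)} \right)} 75 - 501 = - \frac{80 \left(\left(- \frac{1}{3}\right) 1\right)^{2}}{9} \cdot 75 - 501 = - \frac{80 \left(- \frac{1}{3}\right)^{2}}{9} \cdot 75 - 501 = \left(- \frac{80}{9}\right) \frac{1}{9} \cdot 75 - 501 = \left(- \frac{80}{81}\right) 75 - 501 = - \frac{2000}{27} - 501 = - \frac{15527}{27}$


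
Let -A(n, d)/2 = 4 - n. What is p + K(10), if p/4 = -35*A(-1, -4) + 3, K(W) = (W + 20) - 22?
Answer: 1420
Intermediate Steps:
A(n, d) = -8 + 2*n (A(n, d) = -2*(4 - n) = -8 + 2*n)
K(W) = -2 + W (K(W) = (20 + W) - 22 = -2 + W)
p = 1412 (p = 4*(-35*(-8 + 2*(-1)) + 3) = 4*(-35*(-8 - 2) + 3) = 4*(-35*(-10) + 3) = 4*(350 + 3) = 4*353 = 1412)
p + K(10) = 1412 + (-2 + 10) = 1412 + 8 = 1420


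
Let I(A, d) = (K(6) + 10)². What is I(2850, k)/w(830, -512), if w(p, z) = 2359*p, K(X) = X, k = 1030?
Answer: 128/978985 ≈ 0.00013075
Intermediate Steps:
I(A, d) = 256 (I(A, d) = (6 + 10)² = 16² = 256)
I(2850, k)/w(830, -512) = 256/((2359*830)) = 256/1957970 = 256*(1/1957970) = 128/978985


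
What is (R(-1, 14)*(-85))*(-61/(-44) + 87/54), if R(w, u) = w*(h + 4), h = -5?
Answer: -100895/396 ≈ -254.79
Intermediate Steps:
R(w, u) = -w (R(w, u) = w*(-5 + 4) = w*(-1) = -w)
(R(-1, 14)*(-85))*(-61/(-44) + 87/54) = (-1*(-1)*(-85))*(-61/(-44) + 87/54) = (1*(-85))*(-61*(-1/44) + 87*(1/54)) = -85*(61/44 + 29/18) = -85*1187/396 = -100895/396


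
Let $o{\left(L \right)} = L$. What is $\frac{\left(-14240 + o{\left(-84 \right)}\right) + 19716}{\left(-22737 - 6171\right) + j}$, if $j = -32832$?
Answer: $- \frac{1348}{15435} \approx -0.087334$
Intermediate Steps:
$\frac{\left(-14240 + o{\left(-84 \right)}\right) + 19716}{\left(-22737 - 6171\right) + j} = \frac{\left(-14240 - 84\right) + 19716}{\left(-22737 - 6171\right) - 32832} = \frac{-14324 + 19716}{\left(-22737 - 6171\right) - 32832} = \frac{5392}{-28908 - 32832} = \frac{5392}{-61740} = 5392 \left(- \frac{1}{61740}\right) = - \frac{1348}{15435}$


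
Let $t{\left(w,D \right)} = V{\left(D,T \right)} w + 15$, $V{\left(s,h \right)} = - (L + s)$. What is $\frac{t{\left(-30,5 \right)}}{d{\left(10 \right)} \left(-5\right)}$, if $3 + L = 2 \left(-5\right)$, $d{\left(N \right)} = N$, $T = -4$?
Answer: $\frac{9}{2} \approx 4.5$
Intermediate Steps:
$L = -13$ ($L = -3 + 2 \left(-5\right) = -3 - 10 = -13$)
$V{\left(s,h \right)} = 13 - s$ ($V{\left(s,h \right)} = - (-13 + s) = 13 - s$)
$t{\left(w,D \right)} = 15 + w \left(13 - D\right)$ ($t{\left(w,D \right)} = \left(13 - D\right) w + 15 = w \left(13 - D\right) + 15 = 15 + w \left(13 - D\right)$)
$\frac{t{\left(-30,5 \right)}}{d{\left(10 \right)} \left(-5\right)} = \frac{15 - - 30 \left(-13 + 5\right)}{10 \left(-5\right)} = \frac{15 - \left(-30\right) \left(-8\right)}{-50} = \left(15 - 240\right) \left(- \frac{1}{50}\right) = \left(-225\right) \left(- \frac{1}{50}\right) = \frac{9}{2}$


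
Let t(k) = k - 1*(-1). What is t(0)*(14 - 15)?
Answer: -1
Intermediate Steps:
t(k) = 1 + k (t(k) = k + 1 = 1 + k)
t(0)*(14 - 15) = (1 + 0)*(14 - 15) = 1*(-1) = -1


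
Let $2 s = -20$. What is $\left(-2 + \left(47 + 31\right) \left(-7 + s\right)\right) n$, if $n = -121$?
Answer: $160688$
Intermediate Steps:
$s = -10$ ($s = \frac{1}{2} \left(-20\right) = -10$)
$\left(-2 + \left(47 + 31\right) \left(-7 + s\right)\right) n = \left(-2 + \left(47 + 31\right) \left(-7 - 10\right)\right) \left(-121\right) = \left(-2 + 78 \left(-17\right)\right) \left(-121\right) = \left(-2 - 1326\right) \left(-121\right) = \left(-1328\right) \left(-121\right) = 160688$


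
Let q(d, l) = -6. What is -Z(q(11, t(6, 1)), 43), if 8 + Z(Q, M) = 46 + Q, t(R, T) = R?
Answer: -32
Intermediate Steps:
Z(Q, M) = 38 + Q (Z(Q, M) = -8 + (46 + Q) = 38 + Q)
-Z(q(11, t(6, 1)), 43) = -(38 - 6) = -1*32 = -32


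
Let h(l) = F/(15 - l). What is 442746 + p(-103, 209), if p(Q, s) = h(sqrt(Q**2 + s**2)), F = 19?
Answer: 4787412441/10813 - 19*sqrt(54290)/54065 ≈ 4.4275e+5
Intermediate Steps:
h(l) = 19/(15 - l)
p(Q, s) = -19/(-15 + sqrt(Q**2 + s**2))
442746 + p(-103, 209) = 442746 - 19/(-15 + sqrt((-103)**2 + 209**2)) = 442746 - 19/(-15 + sqrt(10609 + 43681)) = 442746 - 19/(-15 + sqrt(54290))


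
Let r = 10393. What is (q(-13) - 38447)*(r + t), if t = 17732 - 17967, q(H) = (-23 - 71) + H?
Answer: -391631532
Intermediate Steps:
q(H) = -94 + H
t = -235
(q(-13) - 38447)*(r + t) = ((-94 - 13) - 38447)*(10393 - 235) = (-107 - 38447)*10158 = -38554*10158 = -391631532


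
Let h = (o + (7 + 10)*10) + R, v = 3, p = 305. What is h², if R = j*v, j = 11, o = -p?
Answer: 10404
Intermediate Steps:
o = -305 (o = -1*305 = -305)
R = 33 (R = 11*3 = 33)
h = -102 (h = (-305 + (7 + 10)*10) + 33 = (-305 + 17*10) + 33 = (-305 + 170) + 33 = -135 + 33 = -102)
h² = (-102)² = 10404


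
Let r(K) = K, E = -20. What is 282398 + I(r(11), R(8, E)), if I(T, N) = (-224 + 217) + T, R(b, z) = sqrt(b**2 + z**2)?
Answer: 282402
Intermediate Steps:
I(T, N) = -7 + T
282398 + I(r(11), R(8, E)) = 282398 + (-7 + 11) = 282398 + 4 = 282402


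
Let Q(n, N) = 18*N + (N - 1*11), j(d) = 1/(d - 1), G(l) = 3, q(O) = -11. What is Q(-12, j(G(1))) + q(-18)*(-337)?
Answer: 7411/2 ≈ 3705.5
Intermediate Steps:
j(d) = 1/(-1 + d)
Q(n, N) = -11 + 19*N (Q(n, N) = 18*N + (N - 11) = 18*N + (-11 + N) = -11 + 19*N)
Q(-12, j(G(1))) + q(-18)*(-337) = (-11 + 19/(-1 + 3)) - 11*(-337) = (-11 + 19/2) + 3707 = -3/2 + 3707 = 7411/2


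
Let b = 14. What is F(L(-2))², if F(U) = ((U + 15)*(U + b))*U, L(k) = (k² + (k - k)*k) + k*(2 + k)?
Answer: 1871424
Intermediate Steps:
L(k) = k² + k*(2 + k) (L(k) = (k² + 0*k) + k*(2 + k) = (k² + 0) + k*(2 + k) = k² + k*(2 + k))
F(U) = U*(14 + U)*(15 + U) (F(U) = ((U + 15)*(U + 14))*U = ((15 + U)*(14 + U))*U = ((14 + U)*(15 + U))*U = U*(14 + U)*(15 + U))
F(L(-2))² = ((2*(-2)*(1 - 2))*(210 + (2*(-2)*(1 - 2))² + 29*(2*(-2)*(1 - 2))))² = ((2*(-2)*(-1))*(210 + (2*(-2)*(-1))² + 29*(2*(-2)*(-1))))² = (4*(210 + 4² + 29*4))² = (4*(210 + 16 + 116))² = (4*342)² = 1368² = 1871424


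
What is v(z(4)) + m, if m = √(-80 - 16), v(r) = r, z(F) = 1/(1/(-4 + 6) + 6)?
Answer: 2/13 + 4*I*√6 ≈ 0.15385 + 9.798*I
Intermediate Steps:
z(F) = 2/13 (z(F) = 1/(1/2 + 6) = 1/(½ + 6) = 1/(13/2) = 2/13)
m = 4*I*√6 (m = √(-96) = 4*I*√6 ≈ 9.798*I)
v(z(4)) + m = 2/13 + 4*I*√6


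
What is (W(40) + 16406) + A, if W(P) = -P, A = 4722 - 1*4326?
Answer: 16762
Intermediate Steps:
A = 396 (A = 4722 - 4326 = 396)
(W(40) + 16406) + A = (-1*40 + 16406) + 396 = (-40 + 16406) + 396 = 16366 + 396 = 16762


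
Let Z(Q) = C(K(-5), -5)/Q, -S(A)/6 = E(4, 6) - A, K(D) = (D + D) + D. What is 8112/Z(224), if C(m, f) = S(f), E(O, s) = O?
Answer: -302848/9 ≈ -33650.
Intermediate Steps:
K(D) = 3*D (K(D) = 2*D + D = 3*D)
S(A) = -24 + 6*A (S(A) = -6*(4 - A) = -24 + 6*A)
C(m, f) = -24 + 6*f
Z(Q) = -54/Q (Z(Q) = (-24 + 6*(-5))/Q = (-24 - 30)/Q = -54/Q)
8112/Z(224) = 8112/((-54/224)) = 8112/((-54*1/224)) = 8112/(-27/112) = 8112*(-112/27) = -302848/9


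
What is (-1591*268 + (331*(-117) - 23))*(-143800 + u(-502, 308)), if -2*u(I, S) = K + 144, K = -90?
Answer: 66899403126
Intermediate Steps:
u(I, S) = -27 (u(I, S) = -(-90 + 144)/2 = -1/2*54 = -27)
(-1591*268 + (331*(-117) - 23))*(-143800 + u(-502, 308)) = (-1591*268 + (331*(-117) - 23))*(-143800 - 27) = (-426388 + (-38727 - 23))*(-143827) = (-426388 - 38750)*(-143827) = -465138*(-143827) = 66899403126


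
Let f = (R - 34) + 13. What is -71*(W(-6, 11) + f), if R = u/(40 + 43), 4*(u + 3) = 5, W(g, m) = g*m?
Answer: 2051261/332 ≈ 6178.5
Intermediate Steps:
u = -7/4 (u = -3 + (¼)*5 = -3 + 5/4 = -7/4 ≈ -1.7500)
R = -7/332 (R = -7/(4*(40 + 43)) = -7/4/83 = -7/4*1/83 = -7/332 ≈ -0.021084)
f = -6979/332 (f = (-7/332 - 34) + 13 = -11295/332 + 13 = -6979/332 ≈ -21.021)
-71*(W(-6, 11) + f) = -71*(-6*11 - 6979/332) = -71*(-66 - 6979/332) = -71*(-28891/332) = 2051261/332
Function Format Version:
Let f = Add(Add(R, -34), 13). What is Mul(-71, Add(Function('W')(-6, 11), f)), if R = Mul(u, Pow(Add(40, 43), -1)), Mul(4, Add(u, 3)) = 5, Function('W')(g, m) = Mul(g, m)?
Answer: Rational(2051261, 332) ≈ 6178.5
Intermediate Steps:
u = Rational(-7, 4) (u = Add(-3, Mul(Rational(1, 4), 5)) = Add(-3, Rational(5, 4)) = Rational(-7, 4) ≈ -1.7500)
R = Rational(-7, 332) (R = Mul(Rational(-7, 4), Pow(Add(40, 43), -1)) = Mul(Rational(-7, 4), Pow(83, -1)) = Mul(Rational(-7, 4), Rational(1, 83)) = Rational(-7, 332) ≈ -0.021084)
f = Rational(-6979, 332) (f = Add(Add(Rational(-7, 332), -34), 13) = Add(Rational(-11295, 332), 13) = Rational(-6979, 332) ≈ -21.021)
Mul(-71, Add(Function('W')(-6, 11), f)) = Mul(-71, Add(Mul(-6, 11), Rational(-6979, 332))) = Mul(-71, Add(-66, Rational(-6979, 332))) = Mul(-71, Rational(-28891, 332)) = Rational(2051261, 332)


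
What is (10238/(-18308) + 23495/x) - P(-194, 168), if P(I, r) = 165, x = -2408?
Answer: -1932233531/11021416 ≈ -175.32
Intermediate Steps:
(10238/(-18308) + 23495/x) - P(-194, 168) = (10238/(-18308) + 23495/(-2408)) - 1*165 = (10238*(-1/18308) + 23495*(-1/2408)) - 165 = (-5119/9154 - 23495/2408) - 165 = -113699891/11021416 - 165 = -1932233531/11021416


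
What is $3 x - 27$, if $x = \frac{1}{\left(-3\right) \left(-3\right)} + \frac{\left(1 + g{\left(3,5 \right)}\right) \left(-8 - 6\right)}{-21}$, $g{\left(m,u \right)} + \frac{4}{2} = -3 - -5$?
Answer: $- \frac{74}{3} \approx -24.667$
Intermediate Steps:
$g{\left(m,u \right)} = 0$ ($g{\left(m,u \right)} = -2 - -2 = -2 + \left(-3 + 5\right) = -2 + 2 = 0$)
$x = \frac{7}{9}$ ($x = \frac{1}{\left(-3\right) \left(-3\right)} + \frac{\left(1 + 0\right) \left(-8 - 6\right)}{-21} = \left(- \frac{1}{3}\right) \left(- \frac{1}{3}\right) + 1 \left(-8 - 6\right) \left(- \frac{1}{21}\right) = \frac{1}{9} + 1 \left(-14\right) \left(- \frac{1}{21}\right) = \frac{1}{9} - - \frac{2}{3} = \frac{1}{9} + \frac{2}{3} = \frac{7}{9} \approx 0.77778$)
$3 x - 27 = 3 \cdot \frac{7}{9} - 27 = \frac{7}{3} - 27 = - \frac{74}{3}$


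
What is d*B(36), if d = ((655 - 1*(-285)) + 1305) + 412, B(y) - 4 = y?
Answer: 106280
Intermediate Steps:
B(y) = 4 + y
d = 2657 (d = ((655 + 285) + 1305) + 412 = (940 + 1305) + 412 = 2245 + 412 = 2657)
d*B(36) = 2657*(4 + 36) = 2657*40 = 106280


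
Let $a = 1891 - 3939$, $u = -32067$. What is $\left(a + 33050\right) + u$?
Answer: $-1065$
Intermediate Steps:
$a = -2048$ ($a = 1891 - 3939 = -2048$)
$\left(a + 33050\right) + u = \left(-2048 + 33050\right) - 32067 = 31002 - 32067 = -1065$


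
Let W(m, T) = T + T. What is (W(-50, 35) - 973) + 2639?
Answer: 1736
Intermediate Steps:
W(m, T) = 2*T
(W(-50, 35) - 973) + 2639 = (2*35 - 973) + 2639 = (70 - 973) + 2639 = -903 + 2639 = 1736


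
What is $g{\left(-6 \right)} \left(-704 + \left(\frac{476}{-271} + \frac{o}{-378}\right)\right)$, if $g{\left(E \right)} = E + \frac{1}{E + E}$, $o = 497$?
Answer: $\frac{755351513}{175608} \approx 4301.4$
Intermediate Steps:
$g{\left(E \right)} = E + \frac{1}{2 E}$
$g{\left(-6 \right)} \left(-704 + \left(\frac{476}{-271} + \frac{o}{-378}\right)\right) = \left(-6 + \frac{1}{2 \left(-6\right)}\right) \left(-704 + \left(\frac{476}{-271} + \frac{497}{-378}\right)\right) = \left(-6 + \frac{1}{2} \left(- \frac{1}{6}\right)\right) \left(-704 + \left(476 \left(- \frac{1}{271}\right) + 497 \left(- \frac{1}{378}\right)\right)\right) = \left(-6 - \frac{1}{12}\right) \left(-704 - \frac{44945}{14634}\right) = - \frac{73 \left(-704 - \frac{44945}{14634}\right)}{12} = \left(- \frac{73}{12}\right) \left(- \frac{10347281}{14634}\right) = \frac{755351513}{175608}$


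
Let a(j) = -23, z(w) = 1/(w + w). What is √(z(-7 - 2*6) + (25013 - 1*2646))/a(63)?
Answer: -√32297910/874 ≈ -6.5024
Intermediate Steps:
z(w) = 1/(2*w)
√(z(-7 - 2*6) + (25013 - 1*2646))/a(63) = √(1/(2*(-7 - 2*6)) + (25013 - 1*2646))/(-23) = √(1/(2*(-7 - 12)) + (25013 - 2646))*(-1/23) = √((½)/(-19) + 22367)*(-1/23) = √((½)*(-1/19) + 22367)*(-1/23) = √(-1/38 + 22367)*(-1/23) = √(849945/38)*(-1/23) = (√32297910/38)*(-1/23) = -√32297910/874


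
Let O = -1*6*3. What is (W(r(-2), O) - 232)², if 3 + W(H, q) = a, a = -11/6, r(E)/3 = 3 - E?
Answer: 2019241/36 ≈ 56090.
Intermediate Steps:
r(E) = 9 - 3*E (r(E) = 3*(3 - E) = 9 - 3*E)
O = -18 (O = -6*3 = -18)
a = -11/6 (a = -11*⅙ = -11/6 ≈ -1.8333)
W(H, q) = -29/6 (W(H, q) = -3 - 11/6 = -29/6)
(W(r(-2), O) - 232)² = (-29/6 - 232)² = (-1421/6)² = 2019241/36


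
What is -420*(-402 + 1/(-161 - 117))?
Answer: 23468970/139 ≈ 1.6884e+5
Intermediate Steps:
-420*(-402 + 1/(-161 - 117)) = -420*(-402 + 1/(-278)) = -420*(-402 - 1/278) = -420*(-111757/278) = 23468970/139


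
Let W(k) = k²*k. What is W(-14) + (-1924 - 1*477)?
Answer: -5145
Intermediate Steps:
W(k) = k³
W(-14) + (-1924 - 1*477) = (-14)³ + (-1924 - 1*477) = -2744 + (-1924 - 477) = -2744 - 2401 = -5145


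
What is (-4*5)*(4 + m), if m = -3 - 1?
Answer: 0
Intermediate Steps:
m = -4
(-4*5)*(4 + m) = (-4*5)*(4 - 4) = -20*0 = 0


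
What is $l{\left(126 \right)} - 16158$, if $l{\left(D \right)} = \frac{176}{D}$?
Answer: $- \frac{1017866}{63} \approx -16157.0$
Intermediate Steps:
$l{\left(126 \right)} - 16158 = \frac{176}{126} - 16158 = 176 \cdot \frac{1}{126} - 16158 = \frac{88}{63} - 16158 = - \frac{1017866}{63}$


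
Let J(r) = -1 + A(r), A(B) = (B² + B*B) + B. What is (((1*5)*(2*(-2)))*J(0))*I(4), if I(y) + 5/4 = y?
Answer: 55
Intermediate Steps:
A(B) = B + 2*B² (A(B) = (B² + B²) + B = 2*B² + B = B + 2*B²)
I(y) = -5/4 + y
J(r) = -1 + r*(1 + 2*r)
(((1*5)*(2*(-2)))*J(0))*I(4) = (((1*5)*(2*(-2)))*(-1 + 0*(1 + 2*0)))*(-5/4 + 4) = ((5*(-4))*(-1 + 0*(1 + 0)))*(11/4) = -20*(-1 + 0*1)*(11/4) = -20*(-1 + 0)*(11/4) = -20*(-1)*(11/4) = 20*(11/4) = 55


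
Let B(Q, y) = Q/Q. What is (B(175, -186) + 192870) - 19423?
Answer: 173448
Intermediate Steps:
B(Q, y) = 1
(B(175, -186) + 192870) - 19423 = (1 + 192870) - 19423 = 192871 - 19423 = 173448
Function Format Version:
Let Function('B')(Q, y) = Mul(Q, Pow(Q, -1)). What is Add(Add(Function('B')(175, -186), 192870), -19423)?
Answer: 173448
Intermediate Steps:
Function('B')(Q, y) = 1
Add(Add(Function('B')(175, -186), 192870), -19423) = Add(Add(1, 192870), -19423) = Add(192871, -19423) = 173448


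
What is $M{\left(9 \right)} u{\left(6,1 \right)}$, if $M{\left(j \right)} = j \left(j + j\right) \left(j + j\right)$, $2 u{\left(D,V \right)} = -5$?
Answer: $-7290$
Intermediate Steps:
$u{\left(D,V \right)} = - \frac{5}{2}$ ($u{\left(D,V \right)} = \frac{1}{2} \left(-5\right) = - \frac{5}{2}$)
$M{\left(j \right)} = 4 j^{3}$ ($M{\left(j \right)} = j 2 j 2 j = 2 j^{2} \cdot 2 j = 4 j^{3}$)
$M{\left(9 \right)} u{\left(6,1 \right)} = 4 \cdot 9^{3} \left(- \frac{5}{2}\right) = 4 \cdot 729 \left(- \frac{5}{2}\right) = 2916 \left(- \frac{5}{2}\right) = -7290$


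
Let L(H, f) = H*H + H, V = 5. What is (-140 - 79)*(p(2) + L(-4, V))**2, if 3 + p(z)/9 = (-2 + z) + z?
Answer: -1971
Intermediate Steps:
L(H, f) = H + H**2 (L(H, f) = H**2 + H = H + H**2)
p(z) = -45 + 18*z (p(z) = -27 + 9*((-2 + z) + z) = -27 + 9*(-2 + 2*z) = -27 + (-18 + 18*z) = -45 + 18*z)
(-140 - 79)*(p(2) + L(-4, V))**2 = (-140 - 79)*((-45 + 18*2) - 4*(1 - 4))**2 = -219*((-45 + 36) - 4*(-3))**2 = -219*(-9 + 12)**2 = -219*3**2 = -219*9 = -1971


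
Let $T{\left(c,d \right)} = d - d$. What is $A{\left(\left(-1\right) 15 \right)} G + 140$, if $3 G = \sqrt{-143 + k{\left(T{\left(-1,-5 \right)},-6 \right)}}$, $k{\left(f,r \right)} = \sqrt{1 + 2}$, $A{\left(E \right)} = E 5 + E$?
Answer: $140 - 30 \sqrt{-143 + \sqrt{3}} \approx 140.0 - 356.57 i$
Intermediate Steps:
$A{\left(E \right)} = 6 E$ ($A{\left(E \right)} = 5 E + E = 6 E$)
$T{\left(c,d \right)} = 0$
$k{\left(f,r \right)} = \sqrt{3}$
$G = \frac{\sqrt{-143 + \sqrt{3}}}{3} \approx 3.9619 i$
$A{\left(\left(-1\right) 15 \right)} G + 140 = 6 \left(\left(-1\right) 15\right) \frac{\sqrt{-143 + \sqrt{3}}}{3} + 140 = 6 \left(-15\right) \frac{\sqrt{-143 + \sqrt{3}}}{3} + 140 = - 90 \frac{\sqrt{-143 + \sqrt{3}}}{3} + 140 = - 30 \sqrt{-143 + \sqrt{3}} + 140 = 140 - 30 \sqrt{-143 + \sqrt{3}}$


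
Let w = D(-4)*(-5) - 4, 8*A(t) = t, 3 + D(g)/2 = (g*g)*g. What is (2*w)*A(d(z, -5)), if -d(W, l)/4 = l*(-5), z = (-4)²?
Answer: -16650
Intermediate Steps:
z = 16
D(g) = -6 + 2*g³ (D(g) = -6 + 2*((g*g)*g) = -6 + 2*(g²*g) = -6 + 2*g³)
d(W, l) = 20*l (d(W, l) = -4*l*(-5) = -(-20)*l = 20*l)
A(t) = t/8
w = 666 (w = (-6 + 2*(-4)³)*(-5) - 4 = (-6 + 2*(-64))*(-5) - 4 = (-6 - 128)*(-5) - 4 = -134*(-5) - 4 = 670 - 4 = 666)
(2*w)*A(d(z, -5)) = (2*666)*((20*(-5))/8) = 1332*((⅛)*(-100)) = 1332*(-25/2) = -16650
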